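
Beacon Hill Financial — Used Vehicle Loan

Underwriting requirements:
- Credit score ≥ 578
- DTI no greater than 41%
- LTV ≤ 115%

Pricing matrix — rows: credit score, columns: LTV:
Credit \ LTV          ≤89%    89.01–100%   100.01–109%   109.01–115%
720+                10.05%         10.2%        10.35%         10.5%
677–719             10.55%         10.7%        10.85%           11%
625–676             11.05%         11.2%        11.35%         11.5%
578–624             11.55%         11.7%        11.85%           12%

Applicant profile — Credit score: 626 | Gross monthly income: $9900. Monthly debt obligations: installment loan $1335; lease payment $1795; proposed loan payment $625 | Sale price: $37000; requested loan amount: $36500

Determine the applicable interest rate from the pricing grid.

Credit score 626 ≥ 578; Total monthly debts = (1,335 + 1,795 + 625) = 3,755. DTI = 3,755/9,900 = 37.9% ≤ 41%
LTV: 36,500 ÷ 37,000 = 98.6%, within 115% cap
Credit 626 → row 625–676; LTV 98.6% → column 89.01–100%. Grid cell → 11.2%.

11.2%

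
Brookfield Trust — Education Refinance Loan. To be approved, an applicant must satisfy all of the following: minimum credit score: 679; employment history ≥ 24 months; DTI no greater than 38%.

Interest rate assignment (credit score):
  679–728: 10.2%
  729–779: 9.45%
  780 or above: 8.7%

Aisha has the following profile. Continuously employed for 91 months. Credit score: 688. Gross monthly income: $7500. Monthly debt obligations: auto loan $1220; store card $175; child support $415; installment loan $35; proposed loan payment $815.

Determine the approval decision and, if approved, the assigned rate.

Approved at 10.2%

Credit score 688 ≥ 679 (meets minimum)
Employment 91 ≥ 24 months
Total monthly debts = (1,220 + 175 + 415 + 35 + 815) = 2,660. DTI: 2,660 ÷ 7,500 = 35.5%, within the 38% cap
All requirements met. Score 688 falls in the 679–728 tier → 10.2%.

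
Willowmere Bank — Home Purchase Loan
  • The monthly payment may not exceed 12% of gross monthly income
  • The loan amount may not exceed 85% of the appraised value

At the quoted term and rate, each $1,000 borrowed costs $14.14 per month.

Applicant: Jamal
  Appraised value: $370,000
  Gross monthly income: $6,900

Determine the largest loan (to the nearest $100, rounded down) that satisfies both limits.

Payment cap: 12% × $6,900 = $828/month.
At $14.14 per $1,000, that supports 828/14.14 × 1,000 ≈ $58,557 → $58,500.
LTV cap: 85% × $370,000 = $314,500 → $314,500.
Binding constraint: payment-to-income.

$58,500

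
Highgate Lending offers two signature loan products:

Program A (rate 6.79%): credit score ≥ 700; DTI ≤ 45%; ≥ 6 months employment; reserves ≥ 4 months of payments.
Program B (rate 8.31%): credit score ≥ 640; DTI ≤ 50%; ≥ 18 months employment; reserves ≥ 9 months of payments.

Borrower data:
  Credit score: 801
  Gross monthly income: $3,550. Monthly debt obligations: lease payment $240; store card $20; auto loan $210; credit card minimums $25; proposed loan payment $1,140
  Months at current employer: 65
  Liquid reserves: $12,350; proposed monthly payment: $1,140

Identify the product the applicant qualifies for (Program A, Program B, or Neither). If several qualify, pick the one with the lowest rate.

Total debts = (240 + 20 + 210 + 25 + 1,140) = 1,635; DTI = 1,635/3,550 = 46.1%.
Reserves = 12,350/1,140 = 10.8 months.
Program A: score 801 ≥ 700; DTI 46.1% > 45%; employment 65 ≥ 6 mo; reserves 10.8 ≥ 4 mo → does not qualify.
Program B: score 801 ≥ 640; DTI 46.1% ≤ 50%; employment 65 ≥ 18 mo; reserves 10.8 ≥ 9 mo → qualifies.

Program B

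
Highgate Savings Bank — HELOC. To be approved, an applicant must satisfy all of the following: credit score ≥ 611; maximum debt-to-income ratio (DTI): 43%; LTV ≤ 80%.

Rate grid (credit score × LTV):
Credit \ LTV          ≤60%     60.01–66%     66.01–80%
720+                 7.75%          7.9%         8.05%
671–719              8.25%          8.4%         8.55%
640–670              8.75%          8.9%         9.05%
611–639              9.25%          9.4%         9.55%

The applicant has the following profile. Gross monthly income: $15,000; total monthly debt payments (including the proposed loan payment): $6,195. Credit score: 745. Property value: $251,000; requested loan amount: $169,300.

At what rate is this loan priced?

Credit score 745 ≥ 611; DTI: 6,195 ÷ 15,000 = 41.3%, within the 43% cap
LTV: 169,300 ÷ 251,000 = 67.5%, within 80% cap
Score 745 is in the 720+ band; LTV 67.5% is in the 66.01–80% band → 8.05%.

8.05%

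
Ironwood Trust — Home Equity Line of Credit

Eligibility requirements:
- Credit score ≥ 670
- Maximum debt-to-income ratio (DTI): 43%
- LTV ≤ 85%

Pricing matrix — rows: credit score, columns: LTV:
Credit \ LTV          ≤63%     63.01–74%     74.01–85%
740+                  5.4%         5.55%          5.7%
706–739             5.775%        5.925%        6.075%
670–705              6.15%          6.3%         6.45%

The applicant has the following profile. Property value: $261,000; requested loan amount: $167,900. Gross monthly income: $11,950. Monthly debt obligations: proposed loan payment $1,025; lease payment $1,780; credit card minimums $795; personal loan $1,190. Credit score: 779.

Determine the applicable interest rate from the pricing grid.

Credit score 779 ≥ 670; Total monthly debts = (1,025 + 1,780 + 795 + 1,190) = 4,790. DTI = 4,790/11,950 = 40.1% ≤ 43%
Loan-to-value = 167,900/261,000 = 64.3% — pass (85% max)
Row: 779 falls in 740+. Column: 64.3% falls in 63.01–74%. Rate = 5.55%.

5.55%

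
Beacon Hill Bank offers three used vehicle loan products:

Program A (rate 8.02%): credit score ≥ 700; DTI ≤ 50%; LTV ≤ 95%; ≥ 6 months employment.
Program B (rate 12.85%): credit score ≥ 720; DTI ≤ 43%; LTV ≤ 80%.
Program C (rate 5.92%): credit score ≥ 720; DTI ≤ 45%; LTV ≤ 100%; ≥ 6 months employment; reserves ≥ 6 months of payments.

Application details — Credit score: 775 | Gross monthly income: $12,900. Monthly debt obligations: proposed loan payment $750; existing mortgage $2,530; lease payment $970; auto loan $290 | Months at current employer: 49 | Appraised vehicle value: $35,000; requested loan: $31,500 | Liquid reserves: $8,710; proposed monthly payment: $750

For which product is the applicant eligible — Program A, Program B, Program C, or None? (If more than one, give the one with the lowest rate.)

Total debts = (750 + 2,530 + 970 + 290) = 4,540; DTI = 4,540/12,900 = 35.2%.
LTV = 31,500/35,000 = 90%.
Reserves = 8,710/750 = 11.6 months.
Program A: score 775 ≥ 700; DTI 35.2% ≤ 50%; LTV 90% ≤ 95%; employment 49 ≥ 6 mo → qualifies.
Program B: score 775 ≥ 720; DTI 35.2% ≤ 43%; LTV 90% > 80% → does not qualify.
Program C: score 775 ≥ 720; DTI 35.2% ≤ 45%; LTV 90% ≤ 100%; employment 49 ≥ 6 mo; reserves 11.6 ≥ 6 mo → qualifies.
Qualifying: Program A, Program C. Lowest rate is 5.92% → Program C.

Program C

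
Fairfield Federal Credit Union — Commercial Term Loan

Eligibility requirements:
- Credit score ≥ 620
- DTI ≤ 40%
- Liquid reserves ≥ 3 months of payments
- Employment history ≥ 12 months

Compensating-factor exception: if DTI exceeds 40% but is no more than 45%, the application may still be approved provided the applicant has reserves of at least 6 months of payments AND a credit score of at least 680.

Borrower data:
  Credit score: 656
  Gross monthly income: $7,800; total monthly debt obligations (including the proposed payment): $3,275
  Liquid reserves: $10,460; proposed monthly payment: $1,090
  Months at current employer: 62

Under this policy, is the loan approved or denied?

Credit score 656 ≥ 620 (meets base)
DTI: 3,275 ÷ 7,800 = 42%, over the 40% base limit.
Reserves: 10,460 ÷ 1,090 = 9.6 months (meets 3-month minimum)
Employment 62 ≥ 12 months
DTI 42% is within the 40%–45% exception band; checking compensating factors.
Reserves 9.6 ≥ 6 months; credit score 656 < 680.
Compensating-factor requirement not fully met.

Denied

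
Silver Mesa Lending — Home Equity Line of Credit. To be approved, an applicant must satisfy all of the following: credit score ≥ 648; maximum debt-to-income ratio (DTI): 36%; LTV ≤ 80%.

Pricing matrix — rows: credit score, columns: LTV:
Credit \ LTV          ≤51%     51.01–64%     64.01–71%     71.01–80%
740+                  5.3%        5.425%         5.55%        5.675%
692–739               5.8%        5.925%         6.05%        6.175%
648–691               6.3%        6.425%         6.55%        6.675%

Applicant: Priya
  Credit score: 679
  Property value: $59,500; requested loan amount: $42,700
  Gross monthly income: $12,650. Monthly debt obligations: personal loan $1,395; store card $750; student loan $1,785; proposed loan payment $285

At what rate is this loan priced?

Credit score 679 ≥ 648; Total monthly debts = (1,395 + 750 + 1,785 + 285) = 4,215. Debt-to-income = 4,215/12,650 = 33.3% — meets 36% limit
Loan-to-value = 42,700/59,500 = 71.8% — pass (80% max)
Row: 679 falls in 648–691. Column: 71.8% falls in 71.01–80%. Rate = 6.675%.

6.675%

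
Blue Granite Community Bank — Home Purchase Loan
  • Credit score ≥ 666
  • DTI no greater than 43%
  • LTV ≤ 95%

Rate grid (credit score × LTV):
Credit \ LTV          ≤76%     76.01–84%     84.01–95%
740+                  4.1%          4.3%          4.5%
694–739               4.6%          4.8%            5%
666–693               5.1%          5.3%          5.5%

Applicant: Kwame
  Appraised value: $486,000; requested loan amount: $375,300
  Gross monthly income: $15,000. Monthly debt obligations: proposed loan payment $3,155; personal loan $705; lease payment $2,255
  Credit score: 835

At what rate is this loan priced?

Credit score 835 ≥ 666; Total monthly debts = (3,155 + 705 + 2,255) = 6,115. Debt-to-income = 6,115/15,000 = 40.8% — meets 43% limit
LTV = 375,300/486,000 = 77.2% ≤ 95%
Row: 835 falls in 740+. Column: 77.2% falls in 76.01–84%. Rate = 4.3%.

4.3%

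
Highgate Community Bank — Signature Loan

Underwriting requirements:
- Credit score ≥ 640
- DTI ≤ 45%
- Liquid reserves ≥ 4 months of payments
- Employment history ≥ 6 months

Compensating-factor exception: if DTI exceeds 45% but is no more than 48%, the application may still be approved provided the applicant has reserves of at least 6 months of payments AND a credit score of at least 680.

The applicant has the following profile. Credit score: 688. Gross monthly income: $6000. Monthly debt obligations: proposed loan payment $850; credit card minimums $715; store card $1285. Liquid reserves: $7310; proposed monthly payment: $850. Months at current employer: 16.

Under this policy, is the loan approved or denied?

Approved

Credit score 688 ≥ 640 (meets base)
Total debts = (850 + 715 + 1,285) = 2,850. DTI = 2,850/6,000 = 47.5% > 45% — standard DTI limit exceeded.
Reserves: 7,310 ÷ 850 = 8.6 months (meets 4-month minimum)
Employment 16 ≥ 6 months
47.5% falls in the override range (45%–48%), so the compensating-factor test applies.
Override check — reserves: 8.6 mo (ok); score: 688 (ok).
Both compensating conditions met → exception applies.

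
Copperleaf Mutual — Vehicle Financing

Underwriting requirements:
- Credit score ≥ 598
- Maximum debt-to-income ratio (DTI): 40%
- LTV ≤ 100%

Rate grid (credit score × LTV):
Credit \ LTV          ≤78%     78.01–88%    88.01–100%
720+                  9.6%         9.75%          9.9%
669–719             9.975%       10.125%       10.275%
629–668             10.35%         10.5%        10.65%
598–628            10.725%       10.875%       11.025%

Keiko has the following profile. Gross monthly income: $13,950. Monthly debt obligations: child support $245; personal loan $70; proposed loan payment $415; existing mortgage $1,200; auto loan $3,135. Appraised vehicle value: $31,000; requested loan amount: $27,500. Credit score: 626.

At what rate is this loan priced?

11.025%

Credit score 626 ≥ 598; Total monthly debts = (245 + 70 + 415 + 1,200 + 3,135) = 5,065. Debt-to-income = 5,065/13,950 = 36.3% — meets 40% limit
LTV = 27,500/31,000 = 88.7% ≤ 100%
Row: 626 falls in 598–628. Column: 88.7% falls in 88.01–100%. Rate = 11.025%.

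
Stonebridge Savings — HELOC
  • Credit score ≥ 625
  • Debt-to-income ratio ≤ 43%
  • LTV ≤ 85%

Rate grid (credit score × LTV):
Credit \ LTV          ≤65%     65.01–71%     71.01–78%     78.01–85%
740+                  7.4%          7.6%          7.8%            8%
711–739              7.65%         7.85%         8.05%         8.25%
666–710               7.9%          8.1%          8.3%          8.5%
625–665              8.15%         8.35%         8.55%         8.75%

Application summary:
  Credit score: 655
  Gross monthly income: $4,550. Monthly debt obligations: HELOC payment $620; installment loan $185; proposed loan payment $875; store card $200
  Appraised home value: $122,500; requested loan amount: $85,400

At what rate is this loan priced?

8.35%

Credit score 655 ≥ 625; Total monthly debts = (620 + 185 + 875 + 200) = 1,880. Debt-to-income = 1,880/4,550 = 41.3% — meets 43% limit
Loan-to-value = 85,400/122,500 = 69.7% — pass (85% max)
Credit 655 → row 625–665; LTV 69.7% → column 65.01–71%. Grid cell → 8.35%.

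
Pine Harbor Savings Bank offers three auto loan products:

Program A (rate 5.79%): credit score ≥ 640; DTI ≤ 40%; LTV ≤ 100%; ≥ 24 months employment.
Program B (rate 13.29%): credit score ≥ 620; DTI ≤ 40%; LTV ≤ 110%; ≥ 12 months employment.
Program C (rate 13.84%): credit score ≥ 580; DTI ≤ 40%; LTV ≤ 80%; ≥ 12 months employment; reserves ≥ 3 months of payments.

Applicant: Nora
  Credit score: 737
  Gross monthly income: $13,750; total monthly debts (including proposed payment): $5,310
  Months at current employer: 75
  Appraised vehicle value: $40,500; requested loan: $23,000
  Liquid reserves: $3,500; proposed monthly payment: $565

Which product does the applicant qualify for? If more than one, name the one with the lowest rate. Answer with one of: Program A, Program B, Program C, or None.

Program A

DTI = 5,310/13,750 = 38.6%.
LTV = 23,000/40,500 = 56.8%.
Reserves = 3,500/565 = 6.2 months.
Program A: score 737 ≥ 640; DTI 38.6% ≤ 40%; LTV 56.8% ≤ 100%; employment 75 ≥ 24 mo → qualifies.
Program B: score 737 ≥ 620; DTI 38.6% ≤ 40%; LTV 56.8% ≤ 110%; employment 75 ≥ 12 mo → qualifies.
Program C: score 737 ≥ 580; DTI 38.6% ≤ 40%; LTV 56.8% ≤ 80%; employment 75 ≥ 12 mo; reserves 6.2 ≥ 3 mo → qualifies.
Qualifying: Program A, Program B, Program C. Lowest rate is 5.79% → Program A.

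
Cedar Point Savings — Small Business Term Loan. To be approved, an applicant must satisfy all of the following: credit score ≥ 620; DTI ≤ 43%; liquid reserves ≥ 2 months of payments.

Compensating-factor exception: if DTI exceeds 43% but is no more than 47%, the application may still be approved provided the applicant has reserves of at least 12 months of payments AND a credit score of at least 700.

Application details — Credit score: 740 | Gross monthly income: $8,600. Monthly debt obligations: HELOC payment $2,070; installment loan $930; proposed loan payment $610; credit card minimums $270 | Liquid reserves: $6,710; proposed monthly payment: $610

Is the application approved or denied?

Denied

Credit score 740 ≥ 620 (meets base)
Total debts = (2,070 + 930 + 610 + 270) = 3,880. DTI: 3,880 ÷ 8,600 = 45.1%, over the 43% base limit.
Liquid reserves cover 6,710/610 = 11.0 months — ≥ 2 required
DTI 45.1% is within the 43%–47% exception band; checking compensating factors.
Override check — reserves: 11.0 mo (short of 12); score: 740 (ok).
Override conditions not both satisfied; exception does not apply.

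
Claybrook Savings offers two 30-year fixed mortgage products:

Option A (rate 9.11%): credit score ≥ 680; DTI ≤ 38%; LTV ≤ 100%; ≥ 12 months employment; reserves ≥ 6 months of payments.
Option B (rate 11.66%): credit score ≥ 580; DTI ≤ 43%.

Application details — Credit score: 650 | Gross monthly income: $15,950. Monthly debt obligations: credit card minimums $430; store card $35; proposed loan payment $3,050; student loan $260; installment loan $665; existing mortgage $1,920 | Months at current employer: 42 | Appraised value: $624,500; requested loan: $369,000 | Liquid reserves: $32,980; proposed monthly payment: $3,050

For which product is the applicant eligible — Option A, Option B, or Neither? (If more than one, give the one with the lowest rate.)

Option B

Total debts = (430 + 35 + 3,050 + 260 + 665 + 1,920) = 6,360; DTI = 6,360/15,950 = 39.9%.
LTV = 369,000/624,500 = 59.1%.
Reserves = 32,980/3,050 = 10.8 months.
Option A: score 650 < 680; DTI 39.9% > 38%; LTV 59.1% ≤ 100%; employment 42 ≥ 12 mo; reserves 10.8 ≥ 6 mo → does not qualify.
Option B: score 650 ≥ 580; DTI 39.9% ≤ 43% → qualifies.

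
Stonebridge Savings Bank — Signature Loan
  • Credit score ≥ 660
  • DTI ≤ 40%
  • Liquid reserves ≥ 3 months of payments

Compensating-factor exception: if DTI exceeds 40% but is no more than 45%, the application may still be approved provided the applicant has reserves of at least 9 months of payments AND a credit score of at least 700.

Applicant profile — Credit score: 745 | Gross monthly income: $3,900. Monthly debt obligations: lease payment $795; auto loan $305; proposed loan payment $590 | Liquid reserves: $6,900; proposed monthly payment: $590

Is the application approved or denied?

Credit score 745 ≥ 660 (meets base)
Total debts = (795 + 305 + 590) = 1,690. DTI: 1,690 ÷ 3,900 = 43.3%, over the 40% base limit.
Reserves = 6,900/590 = 11.7 months ≥ 3
43.3% falls in the override range (40%–45%), so the compensating-factor test applies.
Override check — reserves: 11.7 mo (ok); score: 745 (ok).
Both compensating conditions met → exception applies.

Approved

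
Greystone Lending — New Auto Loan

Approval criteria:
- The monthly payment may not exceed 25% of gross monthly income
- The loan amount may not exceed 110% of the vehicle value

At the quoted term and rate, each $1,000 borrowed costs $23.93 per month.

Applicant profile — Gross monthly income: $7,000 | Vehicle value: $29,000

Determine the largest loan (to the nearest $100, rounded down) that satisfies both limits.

$31,900

Payment cap: 25% × $7,000 = $1,750/month.
At $23.93 per $1,000, that supports 1,750/23.93 × 1,000 ≈ $73,129 → $73,100.
LTV cap: 110% × $29,000 = $31,900 → $31,900.
Binding constraint: loan-to-value.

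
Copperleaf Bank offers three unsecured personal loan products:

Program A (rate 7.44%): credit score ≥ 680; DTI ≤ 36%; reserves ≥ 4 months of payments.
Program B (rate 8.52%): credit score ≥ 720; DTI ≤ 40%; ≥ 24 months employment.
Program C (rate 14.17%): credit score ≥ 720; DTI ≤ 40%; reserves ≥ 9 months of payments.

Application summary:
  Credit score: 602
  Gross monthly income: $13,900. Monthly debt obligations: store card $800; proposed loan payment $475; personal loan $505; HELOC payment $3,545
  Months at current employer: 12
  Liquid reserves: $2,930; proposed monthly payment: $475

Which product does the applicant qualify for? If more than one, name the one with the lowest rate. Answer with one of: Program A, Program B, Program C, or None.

None

Total debts = (800 + 475 + 505 + 3,545) = 5,325; DTI = 5,325/13,900 = 38.3%.
Reserves = 2,930/475 = 6.2 months.
Program A: score 602 < 680; DTI 38.3% > 36%; reserves 6.2 ≥ 4 mo → does not qualify.
Program B: score 602 < 720; DTI 38.3% ≤ 40%; employment 12 < 24 mo → does not qualify.
Program C: score 602 < 720; DTI 38.3% ≤ 40%; reserves 6.2 < 9 mo → does not qualify.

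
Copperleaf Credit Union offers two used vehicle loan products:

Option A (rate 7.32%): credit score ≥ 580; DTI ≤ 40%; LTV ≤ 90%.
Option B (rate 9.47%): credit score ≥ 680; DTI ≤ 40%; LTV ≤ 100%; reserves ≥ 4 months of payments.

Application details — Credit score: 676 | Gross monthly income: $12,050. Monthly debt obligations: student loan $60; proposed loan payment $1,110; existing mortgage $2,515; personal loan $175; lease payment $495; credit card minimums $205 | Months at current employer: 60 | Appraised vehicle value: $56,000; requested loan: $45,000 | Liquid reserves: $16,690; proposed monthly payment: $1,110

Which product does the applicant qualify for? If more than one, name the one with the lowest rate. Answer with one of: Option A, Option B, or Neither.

Option A

Total debts = (60 + 1,110 + 2,515 + 175 + 495 + 205) = 4,560; DTI = 4,560/12,050 = 37.8%.
LTV = 45,000/56,000 = 80.4%.
Reserves = 16,690/1,110 = 15.0 months.
Option A: score 676 ≥ 580; DTI 37.8% ≤ 40%; LTV 80.4% ≤ 90% → qualifies.
Option B: score 676 < 680; DTI 37.8% ≤ 40%; LTV 80.4% ≤ 100%; reserves 15.0 ≥ 4 mo → does not qualify.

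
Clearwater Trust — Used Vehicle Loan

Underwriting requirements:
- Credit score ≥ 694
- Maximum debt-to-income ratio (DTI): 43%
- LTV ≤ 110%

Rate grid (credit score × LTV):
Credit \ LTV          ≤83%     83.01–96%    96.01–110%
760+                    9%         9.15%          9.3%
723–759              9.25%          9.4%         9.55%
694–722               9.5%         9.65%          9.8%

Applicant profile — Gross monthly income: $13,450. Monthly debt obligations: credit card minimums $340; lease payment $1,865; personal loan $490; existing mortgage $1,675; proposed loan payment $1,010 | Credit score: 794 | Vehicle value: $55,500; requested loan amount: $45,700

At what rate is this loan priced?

9%

Credit score 794 ≥ 694; Total monthly debts = (340 + 1,865 + 490 + 1,675 + 1,010) = 5,380. DTI: 5,380 ÷ 13,450 = 40%, within the 43% cap
LTV = 45,700/55,500 = 82.3% ≤ 110%
Credit 794 → row 760+; LTV 82.3% → column ≤83%. Grid cell → 9%.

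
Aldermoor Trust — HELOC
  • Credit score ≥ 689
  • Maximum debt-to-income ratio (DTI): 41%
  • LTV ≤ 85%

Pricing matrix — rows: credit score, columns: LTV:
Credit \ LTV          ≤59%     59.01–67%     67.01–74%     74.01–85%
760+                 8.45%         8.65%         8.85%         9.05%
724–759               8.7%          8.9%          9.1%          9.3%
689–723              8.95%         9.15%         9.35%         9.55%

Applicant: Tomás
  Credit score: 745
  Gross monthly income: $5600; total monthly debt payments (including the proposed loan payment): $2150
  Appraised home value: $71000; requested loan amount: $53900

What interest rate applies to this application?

Credit score 745 ≥ 689; DTI: 2,150 ÷ 5,600 = 38.4%, within the 41% cap
LTV = 53,900/71,000 = 75.9% ≤ 85%
Row: 745 falls in 724–759. Column: 75.9% falls in 74.01–85%. Rate = 9.3%.

9.3%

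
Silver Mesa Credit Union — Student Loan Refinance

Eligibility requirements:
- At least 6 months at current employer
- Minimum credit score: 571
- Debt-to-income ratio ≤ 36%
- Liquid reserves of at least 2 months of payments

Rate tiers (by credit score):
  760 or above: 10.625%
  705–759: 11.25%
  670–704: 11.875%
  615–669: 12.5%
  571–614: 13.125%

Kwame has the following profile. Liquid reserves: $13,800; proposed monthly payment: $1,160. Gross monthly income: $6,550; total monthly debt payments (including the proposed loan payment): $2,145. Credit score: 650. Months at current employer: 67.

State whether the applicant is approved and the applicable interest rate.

Approved at 12.5%

Credit score 650 ≥ 571 (meets minimum)
Employment 67 ≥ 6 months
DTI: 2,145 ÷ 6,550 = 32.7%, within the 36% cap
Reserves: 13,800 ÷ 1,160 = 11.9 months (meets 2-month minimum)
All requirements met. Score 650 falls in the 615–669 tier → 12.5%.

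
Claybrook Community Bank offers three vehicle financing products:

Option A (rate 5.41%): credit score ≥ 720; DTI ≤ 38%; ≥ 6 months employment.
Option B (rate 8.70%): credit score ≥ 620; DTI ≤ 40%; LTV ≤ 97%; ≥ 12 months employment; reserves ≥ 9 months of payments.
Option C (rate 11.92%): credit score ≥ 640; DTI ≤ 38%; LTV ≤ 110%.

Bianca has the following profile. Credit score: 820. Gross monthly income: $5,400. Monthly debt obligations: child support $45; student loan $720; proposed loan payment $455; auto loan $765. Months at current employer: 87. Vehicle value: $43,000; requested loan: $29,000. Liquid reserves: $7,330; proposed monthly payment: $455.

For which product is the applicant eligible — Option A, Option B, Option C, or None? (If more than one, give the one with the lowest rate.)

Option A

Total debts = (45 + 720 + 455 + 765) = 1,985; DTI = 1,985/5,400 = 36.8%.
LTV = 29,000/43,000 = 67.4%.
Reserves = 7,330/455 = 16.1 months.
Option A: score 820 ≥ 720; DTI 36.8% ≤ 38%; employment 87 ≥ 6 mo → qualifies.
Option B: score 820 ≥ 620; DTI 36.8% ≤ 40%; LTV 67.4% ≤ 97%; employment 87 ≥ 12 mo; reserves 16.1 ≥ 9 mo → qualifies.
Option C: score 820 ≥ 640; DTI 36.8% ≤ 38%; LTV 67.4% ≤ 110% → qualifies.
Qualifying: Option A, Option B, Option C. Lowest rate is 5.41% → Option A.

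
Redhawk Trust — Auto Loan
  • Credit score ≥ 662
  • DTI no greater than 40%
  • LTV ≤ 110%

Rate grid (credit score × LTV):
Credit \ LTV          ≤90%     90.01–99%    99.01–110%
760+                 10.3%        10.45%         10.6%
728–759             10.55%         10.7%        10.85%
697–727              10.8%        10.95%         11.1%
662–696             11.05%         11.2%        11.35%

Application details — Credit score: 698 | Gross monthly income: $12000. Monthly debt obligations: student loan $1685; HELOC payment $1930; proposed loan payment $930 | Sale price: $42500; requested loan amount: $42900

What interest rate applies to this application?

Credit score 698 ≥ 662; Total monthly debts = (1,685 + 1,930 + 930) = 4,545. Debt-to-income = 4,545/12,000 = 37.9% — meets 40% limit
Loan-to-value = 42,900/42,500 = 100.9% — pass (110% max)
Score 698 is in the 697–727 band; LTV 100.9% is in the 99.01–110% band → 11.1%.

11.1%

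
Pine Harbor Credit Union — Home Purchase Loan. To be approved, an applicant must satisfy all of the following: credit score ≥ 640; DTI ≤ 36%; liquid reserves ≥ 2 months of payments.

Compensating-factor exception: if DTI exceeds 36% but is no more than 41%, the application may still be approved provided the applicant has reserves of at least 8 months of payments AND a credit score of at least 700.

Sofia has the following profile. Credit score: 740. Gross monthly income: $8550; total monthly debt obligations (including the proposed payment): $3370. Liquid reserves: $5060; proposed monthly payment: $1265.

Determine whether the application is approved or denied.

Credit score 740 ≥ 640 (meets base)
DTI = 3,370/8,550 = 39.4% > 36% — standard DTI limit exceeded.
Reserves = 5,060/1,265 = 4.0 months ≥ 2
DTI 39.4% is within the 36%–41% exception band; checking compensating factors.
Reserves 4.0 < 8 months; credit score 740 ≥ 700.
Override conditions not both satisfied; exception does not apply.

Denied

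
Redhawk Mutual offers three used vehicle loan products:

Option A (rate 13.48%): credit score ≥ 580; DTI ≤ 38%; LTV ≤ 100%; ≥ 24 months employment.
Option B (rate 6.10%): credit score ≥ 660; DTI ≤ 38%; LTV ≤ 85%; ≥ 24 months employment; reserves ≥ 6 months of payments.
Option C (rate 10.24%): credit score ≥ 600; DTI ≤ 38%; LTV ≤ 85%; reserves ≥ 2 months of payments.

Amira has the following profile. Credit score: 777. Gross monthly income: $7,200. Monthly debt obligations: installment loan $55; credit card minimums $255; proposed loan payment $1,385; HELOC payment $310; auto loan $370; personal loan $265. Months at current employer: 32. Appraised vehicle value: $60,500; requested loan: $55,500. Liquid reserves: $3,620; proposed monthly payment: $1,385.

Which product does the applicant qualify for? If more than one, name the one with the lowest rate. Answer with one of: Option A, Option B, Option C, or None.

Total debts = (55 + 255 + 1,385 + 310 + 370 + 265) = 2,640; DTI = 2,640/7,200 = 36.7%.
LTV = 55,500/60,500 = 91.7%.
Reserves = 3,620/1,385 = 2.6 months.
Option A: score 777 ≥ 580; DTI 36.7% ≤ 38%; LTV 91.7% ≤ 100%; employment 32 ≥ 24 mo → qualifies.
Option B: score 777 ≥ 660; DTI 36.7% ≤ 38%; LTV 91.7% > 85%; employment 32 ≥ 24 mo; reserves 2.6 < 6 mo → does not qualify.
Option C: score 777 ≥ 600; DTI 36.7% ≤ 38%; LTV 91.7% > 85%; reserves 2.6 ≥ 2 mo → does not qualify.

Option A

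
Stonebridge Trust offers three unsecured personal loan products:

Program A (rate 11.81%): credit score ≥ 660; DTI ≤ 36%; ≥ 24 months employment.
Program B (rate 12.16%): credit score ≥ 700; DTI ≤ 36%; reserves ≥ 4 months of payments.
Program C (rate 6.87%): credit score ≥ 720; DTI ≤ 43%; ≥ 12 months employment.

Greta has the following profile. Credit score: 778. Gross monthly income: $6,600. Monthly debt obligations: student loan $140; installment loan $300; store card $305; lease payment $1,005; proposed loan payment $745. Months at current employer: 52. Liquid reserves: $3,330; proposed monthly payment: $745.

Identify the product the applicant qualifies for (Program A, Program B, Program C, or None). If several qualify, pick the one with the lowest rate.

Program C

Total debts = (140 + 300 + 305 + 1,005 + 745) = 2,495; DTI = 2,495/6,600 = 37.8%.
Reserves = 3,330/745 = 4.5 months.
Program A: score 778 ≥ 660; DTI 37.8% > 36%; employment 52 ≥ 24 mo → does not qualify.
Program B: score 778 ≥ 700; DTI 37.8% > 36%; reserves 4.5 ≥ 4 mo → does not qualify.
Program C: score 778 ≥ 720; DTI 37.8% ≤ 43%; employment 52 ≥ 12 mo → qualifies.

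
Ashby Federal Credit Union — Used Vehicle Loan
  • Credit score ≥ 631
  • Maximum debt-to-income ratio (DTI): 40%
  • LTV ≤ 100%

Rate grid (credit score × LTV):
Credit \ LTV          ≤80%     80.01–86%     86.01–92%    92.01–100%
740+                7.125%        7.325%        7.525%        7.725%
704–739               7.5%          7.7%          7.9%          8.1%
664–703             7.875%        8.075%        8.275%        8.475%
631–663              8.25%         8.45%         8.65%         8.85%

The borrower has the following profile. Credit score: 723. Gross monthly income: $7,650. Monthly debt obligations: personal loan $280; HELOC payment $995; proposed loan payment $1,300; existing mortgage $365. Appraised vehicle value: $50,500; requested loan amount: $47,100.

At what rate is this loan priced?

Credit score 723 ≥ 631; Total monthly debts = (280 + 995 + 1,300 + 365) = 2,940. DTI: 2,940 ÷ 7,650 = 38.4%, within the 40% cap
LTV: 47,100 ÷ 50,500 = 93.3%, within 100% cap
Score 723 is in the 704–739 band; LTV 93.3% is in the 92.01–100% band → 8.1%.

8.1%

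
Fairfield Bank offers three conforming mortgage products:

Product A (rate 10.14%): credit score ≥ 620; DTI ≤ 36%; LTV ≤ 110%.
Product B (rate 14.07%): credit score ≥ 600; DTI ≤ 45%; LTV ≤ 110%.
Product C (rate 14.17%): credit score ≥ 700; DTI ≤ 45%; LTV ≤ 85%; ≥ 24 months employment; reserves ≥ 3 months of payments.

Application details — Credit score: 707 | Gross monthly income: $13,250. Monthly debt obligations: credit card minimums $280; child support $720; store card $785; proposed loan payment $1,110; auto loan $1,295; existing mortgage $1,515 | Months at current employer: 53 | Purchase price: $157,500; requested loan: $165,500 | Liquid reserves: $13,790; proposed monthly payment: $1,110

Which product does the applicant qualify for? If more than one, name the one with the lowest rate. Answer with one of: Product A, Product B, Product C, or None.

Total debts = (280 + 720 + 785 + 1,110 + 1,295 + 1,515) = 5,705; DTI = 5,705/13,250 = 43.1%.
LTV = 165,500/157,500 = 105.1%.
Reserves = 13,790/1,110 = 12.4 months.
Product A: score 707 ≥ 620; DTI 43.1% > 36%; LTV 105.1% ≤ 110% → does not qualify.
Product B: score 707 ≥ 600; DTI 43.1% ≤ 45%; LTV 105.1% ≤ 110% → qualifies.
Product C: score 707 ≥ 700; DTI 43.1% ≤ 45%; LTV 105.1% > 85%; employment 53 ≥ 24 mo; reserves 12.4 ≥ 3 mo → does not qualify.

Product B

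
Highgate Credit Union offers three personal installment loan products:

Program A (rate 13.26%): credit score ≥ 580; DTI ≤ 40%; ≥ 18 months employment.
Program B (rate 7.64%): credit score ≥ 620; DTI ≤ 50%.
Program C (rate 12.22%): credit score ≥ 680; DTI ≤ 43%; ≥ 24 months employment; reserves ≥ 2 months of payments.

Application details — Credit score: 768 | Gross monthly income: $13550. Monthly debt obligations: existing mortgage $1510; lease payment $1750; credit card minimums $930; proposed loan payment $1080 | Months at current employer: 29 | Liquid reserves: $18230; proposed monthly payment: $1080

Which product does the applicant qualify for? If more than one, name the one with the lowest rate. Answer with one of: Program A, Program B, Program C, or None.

Program B

Total debts = (1,510 + 1,750 + 930 + 1,080) = 5,270; DTI = 5,270/13,550 = 38.9%.
Reserves = 18,230/1,080 = 16.9 months.
Program A: score 768 ≥ 580; DTI 38.9% ≤ 40%; employment 29 ≥ 18 mo → qualifies.
Program B: score 768 ≥ 620; DTI 38.9% ≤ 50% → qualifies.
Program C: score 768 ≥ 680; DTI 38.9% ≤ 43%; employment 29 ≥ 24 mo; reserves 16.9 ≥ 2 mo → qualifies.
Qualifying: Program A, Program B, Program C. Lowest rate is 7.64% → Program B.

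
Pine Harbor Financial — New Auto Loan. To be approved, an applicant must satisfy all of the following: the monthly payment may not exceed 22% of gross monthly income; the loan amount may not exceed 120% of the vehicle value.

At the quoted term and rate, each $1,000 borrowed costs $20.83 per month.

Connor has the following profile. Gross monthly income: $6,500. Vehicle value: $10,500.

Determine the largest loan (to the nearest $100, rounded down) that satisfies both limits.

$12,600

Payment cap: 22% × $6,500 = $1,430/month.
At $20.83 per $1,000, that supports 1,430/20.83 × 1,000 ≈ $68,650 → $68,600.
LTV cap: 120% × $10,500 = $12,600 → $12,600.
Binding constraint: loan-to-value.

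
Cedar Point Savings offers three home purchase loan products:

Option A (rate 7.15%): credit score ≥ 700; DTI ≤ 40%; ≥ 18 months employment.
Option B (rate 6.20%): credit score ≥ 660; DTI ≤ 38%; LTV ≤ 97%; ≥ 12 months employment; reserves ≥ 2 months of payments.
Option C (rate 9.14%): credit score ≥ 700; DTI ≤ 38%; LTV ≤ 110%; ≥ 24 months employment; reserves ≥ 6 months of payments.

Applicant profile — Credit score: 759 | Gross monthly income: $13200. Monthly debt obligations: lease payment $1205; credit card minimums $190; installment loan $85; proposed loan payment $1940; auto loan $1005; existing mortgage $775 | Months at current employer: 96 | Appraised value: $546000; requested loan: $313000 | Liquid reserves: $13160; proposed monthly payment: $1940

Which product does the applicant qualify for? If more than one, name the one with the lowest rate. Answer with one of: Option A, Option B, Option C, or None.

Option A

Total debts = (1,205 + 190 + 85 + 1,940 + 1,005 + 775) = 5,200; DTI = 5,200/13,200 = 39.4%.
LTV = 313,000/546,000 = 57.3%.
Reserves = 13,160/1,940 = 6.8 months.
Option A: score 759 ≥ 700; DTI 39.4% ≤ 40%; employment 96 ≥ 18 mo → qualifies.
Option B: score 759 ≥ 660; DTI 39.4% > 38%; LTV 57.3% ≤ 97%; employment 96 ≥ 12 mo; reserves 6.8 ≥ 2 mo → does not qualify.
Option C: score 759 ≥ 700; DTI 39.4% > 38%; LTV 57.3% ≤ 110%; employment 96 ≥ 24 mo; reserves 6.8 ≥ 6 mo → does not qualify.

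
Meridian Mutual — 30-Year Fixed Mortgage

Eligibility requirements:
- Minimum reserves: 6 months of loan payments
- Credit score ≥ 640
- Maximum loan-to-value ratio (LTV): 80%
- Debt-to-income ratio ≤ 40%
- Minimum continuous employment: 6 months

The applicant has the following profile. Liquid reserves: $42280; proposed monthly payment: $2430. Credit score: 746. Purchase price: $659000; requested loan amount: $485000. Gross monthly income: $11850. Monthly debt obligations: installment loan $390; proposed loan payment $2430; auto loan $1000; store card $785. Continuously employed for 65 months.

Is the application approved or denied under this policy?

Reserves = 42,280/2,430 = 17.4 months ≥ 6
Credit score 746 ≥ 640 (meets)
LTV = 485,000/659,000 = 73.6% ≤ 80%
Total monthly debts = (390 + 2,430 + 1,000 + 785) = 4,605. DTI: 4,605 ÷ 11,850 = 38.9%, within the 40% cap
Employment 65 ≥ 6 months
All criteria satisfied.

Approved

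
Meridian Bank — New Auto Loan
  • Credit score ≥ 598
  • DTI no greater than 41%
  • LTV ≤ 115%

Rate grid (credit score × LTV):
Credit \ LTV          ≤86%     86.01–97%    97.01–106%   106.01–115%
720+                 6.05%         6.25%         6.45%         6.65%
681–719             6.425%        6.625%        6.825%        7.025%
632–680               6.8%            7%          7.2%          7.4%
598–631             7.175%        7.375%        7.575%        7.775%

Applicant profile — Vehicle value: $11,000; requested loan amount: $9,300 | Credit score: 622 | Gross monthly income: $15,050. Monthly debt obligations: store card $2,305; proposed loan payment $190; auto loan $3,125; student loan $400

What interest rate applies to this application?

Credit score 622 ≥ 598; Total monthly debts = (2,305 + 190 + 3,125 + 400) = 6,020. Debt-to-income = 6,020/15,050 = 40% — meets 41% limit
LTV = 9,300/11,000 = 84.5% ≤ 115%
Row: 622 falls in 598–631. Column: 84.5% falls in ≤86%. Rate = 7.175%.

7.175%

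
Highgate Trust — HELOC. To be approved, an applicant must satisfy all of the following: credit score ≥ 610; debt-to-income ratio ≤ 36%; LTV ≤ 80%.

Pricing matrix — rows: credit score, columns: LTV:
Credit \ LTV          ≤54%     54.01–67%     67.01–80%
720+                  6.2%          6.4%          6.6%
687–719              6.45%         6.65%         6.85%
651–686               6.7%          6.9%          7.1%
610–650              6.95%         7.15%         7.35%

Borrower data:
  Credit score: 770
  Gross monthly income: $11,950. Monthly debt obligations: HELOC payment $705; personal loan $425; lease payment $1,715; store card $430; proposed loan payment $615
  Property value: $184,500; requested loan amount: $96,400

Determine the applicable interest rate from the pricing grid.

Credit score 770 ≥ 610; Total monthly debts = (705 + 425 + 1,715 + 430 + 615) = 3,890. DTI: 3,890 ÷ 11,950 = 32.6%, within the 36% cap
LTV = 96,400/184,500 = 52.2% ≤ 80%
Row: 770 falls in 720+. Column: 52.2% falls in ≤54%. Rate = 6.2%.

6.2%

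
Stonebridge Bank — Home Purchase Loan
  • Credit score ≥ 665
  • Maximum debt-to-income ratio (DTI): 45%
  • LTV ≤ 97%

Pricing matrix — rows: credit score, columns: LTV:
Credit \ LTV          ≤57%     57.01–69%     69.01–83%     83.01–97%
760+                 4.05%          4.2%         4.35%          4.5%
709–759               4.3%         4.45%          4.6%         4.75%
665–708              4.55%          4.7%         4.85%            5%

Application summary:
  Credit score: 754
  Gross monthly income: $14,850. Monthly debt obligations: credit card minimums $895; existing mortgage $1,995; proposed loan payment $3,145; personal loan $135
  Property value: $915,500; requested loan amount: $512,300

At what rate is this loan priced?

4.3%

Credit score 754 ≥ 665; Total monthly debts = (895 + 1,995 + 3,145 + 135) = 6,170. DTI: 6,170 ÷ 14,850 = 41.5%, within the 45% cap
LTV = 512,300/915,500 = 56% ≤ 97%
Credit 754 → row 709–759; LTV 56% → column ≤57%. Grid cell → 4.3%.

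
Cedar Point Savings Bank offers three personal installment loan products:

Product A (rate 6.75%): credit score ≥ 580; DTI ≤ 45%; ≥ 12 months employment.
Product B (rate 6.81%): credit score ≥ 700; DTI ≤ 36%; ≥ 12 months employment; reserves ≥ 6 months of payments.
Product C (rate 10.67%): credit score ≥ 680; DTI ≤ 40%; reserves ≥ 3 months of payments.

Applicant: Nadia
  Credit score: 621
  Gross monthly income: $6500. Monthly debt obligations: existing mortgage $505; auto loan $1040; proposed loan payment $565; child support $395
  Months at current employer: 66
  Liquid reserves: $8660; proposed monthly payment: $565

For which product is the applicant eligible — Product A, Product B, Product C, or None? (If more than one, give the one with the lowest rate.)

Total debts = (505 + 1,040 + 565 + 395) = 2,505; DTI = 2,505/6,500 = 38.5%.
Reserves = 8,660/565 = 15.3 months.
Product A: score 621 ≥ 580; DTI 38.5% ≤ 45%; employment 66 ≥ 12 mo → qualifies.
Product B: score 621 < 700; DTI 38.5% > 36%; employment 66 ≥ 12 mo; reserves 15.3 ≥ 6 mo → does not qualify.
Product C: score 621 < 680; DTI 38.5% ≤ 40%; reserves 15.3 ≥ 3 mo → does not qualify.

Product A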